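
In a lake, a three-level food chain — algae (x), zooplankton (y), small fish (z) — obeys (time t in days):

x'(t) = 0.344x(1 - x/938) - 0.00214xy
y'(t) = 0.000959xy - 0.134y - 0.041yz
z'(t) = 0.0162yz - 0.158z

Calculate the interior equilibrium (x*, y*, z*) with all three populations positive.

x* ≈ 881, y* ≈ 9.75, z* ≈ 17.3

From dz/dt = 0: 0.0162y* = 0.158, so y* = 9.75.
From dx/dt = 0: 0.344(1 - x*/938) = 0.00214·9.75, giving x* = 938·(1 - 0.0607) = 881.
From dy/dt = 0: 0.000959·881 - 0.134 = 0.041z*, so z* = 0.711/0.041 = 17.3.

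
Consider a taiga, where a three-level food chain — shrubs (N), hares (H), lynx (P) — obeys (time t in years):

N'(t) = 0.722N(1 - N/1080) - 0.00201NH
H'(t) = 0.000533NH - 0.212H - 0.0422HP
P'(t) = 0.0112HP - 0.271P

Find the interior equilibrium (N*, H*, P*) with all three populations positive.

From dP/dt = 0: 0.0112H* = 0.271, so H* = 24.2.
From dN/dt = 0: 0.722(1 - N*/1080) = 0.00201·24.2, giving N* = 1080·(1 - 0.0674) = 1010.
From dH/dt = 0: 0.000533·1010 - 0.212 = 0.0422P*, so P* = 0.325/0.0422 = 7.7.

N* ≈ 1010, H* ≈ 24.2, P* ≈ 7.7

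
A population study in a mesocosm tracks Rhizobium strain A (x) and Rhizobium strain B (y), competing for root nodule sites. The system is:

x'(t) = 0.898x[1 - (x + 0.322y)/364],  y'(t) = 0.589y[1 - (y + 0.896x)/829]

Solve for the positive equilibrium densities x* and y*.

x* ≈ 136, y* ≈ 707

Setting both brackets to zero gives the nullclines x + 0.322y = 364 and 0.896x + y = 829.
Substituting y = 829 - 0.896x into the first: x(1 - 0.322·0.896) = 364 - 0.322·829.
So x* = 97.1/0.711 = 136, and then y* = 829 - 0.896·136 = 707.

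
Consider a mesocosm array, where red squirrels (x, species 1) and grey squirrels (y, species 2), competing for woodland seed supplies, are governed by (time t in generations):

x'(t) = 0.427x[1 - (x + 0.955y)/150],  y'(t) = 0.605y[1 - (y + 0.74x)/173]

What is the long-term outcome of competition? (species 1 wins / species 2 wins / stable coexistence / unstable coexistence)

species 2 excludes species 1

Compare the nullcline intercepts: K1/α12 = 150/0.955 = 157 < K2 = 173; K2/α21 = 173/0.74 = 234 > K1 = 150.
Since the inequalities point opposite ways, species 2 can invade but species 1 cannot.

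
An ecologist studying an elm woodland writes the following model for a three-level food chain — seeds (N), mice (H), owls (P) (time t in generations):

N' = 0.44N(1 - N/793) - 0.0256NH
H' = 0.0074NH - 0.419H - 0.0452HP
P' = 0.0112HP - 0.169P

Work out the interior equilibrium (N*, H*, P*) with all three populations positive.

From dP/dt = 0: 0.0112H* = 0.169, so H* = 15.1.
From dN/dt = 0: 0.44(1 - N*/793) = 0.0256·15.1, giving N* = 793·(1 - 0.878) = 96.8.
From dH/dt = 0: 0.0074·96.8 - 0.419 = 0.0452P*, so P* = 0.297/0.0452 = 6.58.

N* ≈ 96.8, H* ≈ 15.1, P* ≈ 6.58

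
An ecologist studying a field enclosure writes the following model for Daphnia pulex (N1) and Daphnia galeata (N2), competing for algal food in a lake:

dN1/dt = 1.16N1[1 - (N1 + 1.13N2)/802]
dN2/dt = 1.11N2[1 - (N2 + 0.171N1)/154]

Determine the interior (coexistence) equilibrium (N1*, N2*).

N1* ≈ 778, N2* ≈ 20.9

Setting both brackets to zero gives the nullclines N1 + 1.13N2 = 802 and 0.171N1 + N2 = 154.
Substituting N2 = 154 - 0.171N1 into the first: N1(1 - 1.13·0.171) = 802 - 1.13·154.
So N1* = 628/0.807 = 778, and then N2* = 154 - 0.171·778 = 20.9.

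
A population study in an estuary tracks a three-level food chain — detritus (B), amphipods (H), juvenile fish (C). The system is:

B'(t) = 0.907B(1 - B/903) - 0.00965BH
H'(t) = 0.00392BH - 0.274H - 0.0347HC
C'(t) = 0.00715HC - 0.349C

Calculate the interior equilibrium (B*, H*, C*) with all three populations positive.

B* ≈ 434, H* ≈ 48.8, C* ≈ 41.1

From dC/dt = 0: 0.00715H* = 0.349, so H* = 48.8.
From dB/dt = 0: 0.907(1 - B*/903) = 0.00965·48.8, giving B* = 903·(1 - 0.519) = 434.
From dH/dt = 0: 0.00392·434 - 0.274 = 0.0347C*, so C* = 1.43/0.0347 = 41.1.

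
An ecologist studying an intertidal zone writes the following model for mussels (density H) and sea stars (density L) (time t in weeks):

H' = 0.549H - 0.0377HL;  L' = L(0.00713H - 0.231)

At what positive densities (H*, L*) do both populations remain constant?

H* ≈ 32.4, L* ≈ 14.6

Set dL/dt = 0 with L > 0: 0.00713H - 0.231 = 0, so H* = 0.231/0.00713 = 32.4.
Set dH/dt = 0 with H > 0: 0.549 - 0.0377L = 0, so L* = 0.549/0.0377 = 14.6.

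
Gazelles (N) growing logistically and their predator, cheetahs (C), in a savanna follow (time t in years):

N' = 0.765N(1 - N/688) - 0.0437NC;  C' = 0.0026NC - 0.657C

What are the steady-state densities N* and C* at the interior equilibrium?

From dC/dt = 0 with C > 0: 0.0026N* = 0.657, so N* = 253.
Substitute into dN/dt = 0: 0.765(1 - 253/688) = 0.0437C*.
The bracket is 0.633, giving C* = 0.484/0.0437 = 11.1.

N* ≈ 253, C* ≈ 11.1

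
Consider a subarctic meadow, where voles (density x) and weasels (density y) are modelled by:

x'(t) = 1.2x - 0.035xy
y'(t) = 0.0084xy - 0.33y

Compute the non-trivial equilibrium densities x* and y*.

Set dy/dt = 0 with y > 0: 0.0084x - 0.33 = 0, so x* = 0.33/0.0084 = 39.3.
Set dx/dt = 0 with x > 0: 1.2 - 0.035y = 0, so y* = 1.2/0.035 = 34.3.

x* ≈ 39.3, y* ≈ 34.3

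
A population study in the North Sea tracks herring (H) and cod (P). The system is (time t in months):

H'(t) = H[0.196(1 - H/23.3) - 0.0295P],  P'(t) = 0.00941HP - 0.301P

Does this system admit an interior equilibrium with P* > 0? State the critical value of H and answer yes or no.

The predator equation gives dP/dt > 0 only when H > 0.301/0.00941 = 32.
Without the predator, H → K = 23.3. Since 23.3 < 32, the predator cannot invade.

Threshold H = 32; K < 32, so no, the predator goes extinct.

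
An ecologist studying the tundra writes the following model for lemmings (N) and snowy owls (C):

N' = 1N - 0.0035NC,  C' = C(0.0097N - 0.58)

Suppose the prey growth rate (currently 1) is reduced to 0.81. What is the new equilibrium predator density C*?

At the interior fixed point, setting dN/dt = 0 with N > 0 fixes C* = (prey growth rate)/(NC coefficient) — independent of the other coefficients.
With the change, C* = 0.81/0.0035 = 231; it falls from 286.

C* ≈ 231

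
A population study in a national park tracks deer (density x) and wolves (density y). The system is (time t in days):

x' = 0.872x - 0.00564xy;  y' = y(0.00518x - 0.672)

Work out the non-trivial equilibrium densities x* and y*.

Set dy/dt = 0 with y > 0: 0.00518x - 0.672 = 0, so x* = 0.672/0.00518 = 130.
Set dx/dt = 0 with x > 0: 0.872 - 0.00564y = 0, so y* = 0.872/0.00564 = 155.

x* ≈ 130, y* ≈ 155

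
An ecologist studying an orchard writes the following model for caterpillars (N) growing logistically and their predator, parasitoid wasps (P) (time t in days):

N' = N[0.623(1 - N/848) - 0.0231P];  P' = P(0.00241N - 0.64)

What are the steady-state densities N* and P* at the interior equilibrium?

From dP/dt = 0 with P > 0: 0.00241N* = 0.64, so N* = 266.
Substitute into dN/dt = 0: 0.623(1 - 266/848) = 0.0231P*.
The bracket is 0.687, giving P* = 0.428/0.0231 = 18.5.

N* ≈ 266, P* ≈ 18.5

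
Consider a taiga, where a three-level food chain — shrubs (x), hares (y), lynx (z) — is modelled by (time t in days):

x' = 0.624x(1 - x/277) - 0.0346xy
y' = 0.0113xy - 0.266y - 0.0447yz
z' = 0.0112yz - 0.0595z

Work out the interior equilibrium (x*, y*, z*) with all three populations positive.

x* ≈ 195, y* ≈ 5.31, z* ≈ 43.4

From dz/dt = 0: 0.0112y* = 0.0595, so y* = 5.31.
From dx/dt = 0: 0.624(1 - x*/277) = 0.0346·5.31, giving x* = 277·(1 - 0.295) = 195.
From dy/dt = 0: 0.0113·195 - 0.266 = 0.0447z*, so z* = 1.94/0.0447 = 43.4.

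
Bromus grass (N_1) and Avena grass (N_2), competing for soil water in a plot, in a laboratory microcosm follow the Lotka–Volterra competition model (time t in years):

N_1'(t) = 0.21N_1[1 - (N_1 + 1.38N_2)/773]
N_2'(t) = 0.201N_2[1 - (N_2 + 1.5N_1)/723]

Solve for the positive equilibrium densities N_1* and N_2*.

N_1* ≈ 210, N_2* ≈ 408

Setting both brackets to zero gives the nullclines N_1 + 1.38N_2 = 773 and 1.5N_1 + N_2 = 723.
Substituting N_2 = 723 - 1.5N_1 into the first: N_1(1 - 1.38·1.5) = 773 - 1.38·723.
So N_1* = -225/-1.07 = 210, and then N_2* = 723 - 1.5·210 = 408.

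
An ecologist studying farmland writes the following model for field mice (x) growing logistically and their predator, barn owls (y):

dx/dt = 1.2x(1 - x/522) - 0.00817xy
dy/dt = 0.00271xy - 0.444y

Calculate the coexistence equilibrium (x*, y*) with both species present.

x* ≈ 164, y* ≈ 101

From dy/dt = 0 with y > 0: 0.00271x* = 0.444, so x* = 164.
Substitute into dx/dt = 0: 1.2(1 - 164/522) = 0.00817y*.
The bracket is 0.686, giving y* = 0.823/0.00817 = 101.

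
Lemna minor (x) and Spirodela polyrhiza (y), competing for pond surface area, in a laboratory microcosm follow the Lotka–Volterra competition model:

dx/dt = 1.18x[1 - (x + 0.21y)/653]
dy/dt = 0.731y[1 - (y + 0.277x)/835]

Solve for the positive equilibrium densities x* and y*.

x* ≈ 507, y* ≈ 695

Setting both brackets to zero gives the nullclines x + 0.21y = 653 and 0.277x + y = 835.
Substituting y = 835 - 0.277x into the first: x(1 - 0.21·0.277) = 653 - 0.21·835.
So x* = 478/0.942 = 507, and then y* = 835 - 0.277·507 = 695.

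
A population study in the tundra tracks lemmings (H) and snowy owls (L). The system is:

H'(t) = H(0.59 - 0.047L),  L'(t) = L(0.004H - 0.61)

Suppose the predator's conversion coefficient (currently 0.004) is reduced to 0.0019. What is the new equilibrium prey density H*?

At the interior fixed point, setting dL/dt = 0 with L > 0 fixes H* = (predator death rate)/(HL coefficient) — independent of the other coefficients.
With the change, H* = 0.61/0.0019 = 321; it rises from 152.

H* ≈ 321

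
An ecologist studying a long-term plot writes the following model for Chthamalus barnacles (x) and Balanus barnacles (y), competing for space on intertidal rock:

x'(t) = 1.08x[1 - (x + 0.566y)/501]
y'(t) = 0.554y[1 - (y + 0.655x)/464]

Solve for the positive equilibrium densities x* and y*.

x* ≈ 379, y* ≈ 216

Setting both brackets to zero gives the nullclines x + 0.566y = 501 and 0.655x + y = 464.
Substituting y = 464 - 0.655x into the first: x(1 - 0.566·0.655) = 501 - 0.566·464.
So x* = 238/0.629 = 379, and then y* = 464 - 0.655·379 = 216.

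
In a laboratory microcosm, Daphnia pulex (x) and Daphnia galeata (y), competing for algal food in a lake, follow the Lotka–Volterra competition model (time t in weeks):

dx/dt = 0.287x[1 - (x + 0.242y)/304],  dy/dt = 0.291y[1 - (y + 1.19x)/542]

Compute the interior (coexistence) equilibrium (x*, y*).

x* ≈ 243, y* ≈ 253

Setting both brackets to zero gives the nullclines x + 0.242y = 304 and 1.19x + y = 542.
Substituting y = 542 - 1.19x into the first: x(1 - 0.242·1.19) = 304 - 0.242·542.
So x* = 173/0.712 = 243, and then y* = 542 - 1.19·243 = 253.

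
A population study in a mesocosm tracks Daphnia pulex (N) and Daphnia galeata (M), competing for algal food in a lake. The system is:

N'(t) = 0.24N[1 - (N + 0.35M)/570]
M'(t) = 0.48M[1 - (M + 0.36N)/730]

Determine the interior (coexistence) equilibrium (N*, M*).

N* ≈ 360, M* ≈ 600

Setting both brackets to zero gives the nullclines N + 0.35M = 570 and 0.36N + M = 730.
Substituting M = 730 - 0.36N into the first: N(1 - 0.35·0.36) = 570 - 0.35·730.
So N* = 314/0.874 = 360, and then M* = 730 - 0.36·360 = 600.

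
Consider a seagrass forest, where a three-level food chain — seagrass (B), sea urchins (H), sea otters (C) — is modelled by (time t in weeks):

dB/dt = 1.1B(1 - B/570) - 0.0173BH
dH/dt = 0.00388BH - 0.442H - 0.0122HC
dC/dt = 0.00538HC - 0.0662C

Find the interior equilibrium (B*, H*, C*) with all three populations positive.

From dC/dt = 0: 0.00538H* = 0.0662, so H* = 12.3.
From dB/dt = 0: 1.1(1 - B*/570) = 0.0173·12.3, giving B* = 570·(1 - 0.194) = 460.
From dH/dt = 0: 0.00388·460 - 0.442 = 0.0122C*, so C* = 1.34/0.0122 = 110.

B* ≈ 460, H* ≈ 12.3, C* ≈ 110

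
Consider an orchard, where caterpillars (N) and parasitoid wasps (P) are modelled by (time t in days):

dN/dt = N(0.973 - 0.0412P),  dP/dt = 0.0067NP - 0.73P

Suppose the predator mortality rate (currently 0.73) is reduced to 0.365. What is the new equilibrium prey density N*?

At the interior fixed point, setting dP/dt = 0 with P > 0 fixes N* = (predator death rate)/(NP coefficient) — independent of the other coefficients.
With the change, N* = 0.365/0.0067 = 54.5; it falls from 109.

N* ≈ 54.5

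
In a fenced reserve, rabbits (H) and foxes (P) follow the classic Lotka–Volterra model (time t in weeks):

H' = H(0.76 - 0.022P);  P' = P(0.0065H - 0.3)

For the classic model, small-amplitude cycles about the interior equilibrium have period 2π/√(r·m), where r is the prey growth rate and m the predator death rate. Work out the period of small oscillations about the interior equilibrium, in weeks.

Here r = 0.76 and m = 0.3, so r·m = 0.228.
ω = √0.228 = 0.477 per week, hence T = 2π/ω ≈ 13.2 weeks.

T ≈ 13.2 weeks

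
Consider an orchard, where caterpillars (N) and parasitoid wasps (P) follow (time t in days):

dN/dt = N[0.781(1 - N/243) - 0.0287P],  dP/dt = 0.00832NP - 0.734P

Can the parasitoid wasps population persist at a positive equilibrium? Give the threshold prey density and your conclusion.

Threshold N = 88.2; K > 88.2, so yes, the predator persists.

The predator equation gives dP/dt > 0 only when N > 0.734/0.00832 = 88.2.
Without the predator, N → K = 243. Since 243 > 88.2, the predator can invade and persist.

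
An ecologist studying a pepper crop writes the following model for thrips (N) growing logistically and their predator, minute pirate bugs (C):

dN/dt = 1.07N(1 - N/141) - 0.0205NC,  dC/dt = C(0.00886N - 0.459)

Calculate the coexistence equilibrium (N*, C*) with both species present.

From dC/dt = 0 with C > 0: 0.00886N* = 0.459, so N* = 51.8.
Substitute into dN/dt = 0: 1.07(1 - 51.8/141) = 0.0205C*.
The bracket is 0.633, giving C* = 0.677/0.0205 = 33.

N* ≈ 51.8, C* ≈ 33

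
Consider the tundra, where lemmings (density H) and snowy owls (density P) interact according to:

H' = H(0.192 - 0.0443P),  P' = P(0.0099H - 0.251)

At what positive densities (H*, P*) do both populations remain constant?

Set dP/dt = 0 with P > 0: 0.0099H - 0.251 = 0, so H* = 0.251/0.0099 = 25.4.
Set dH/dt = 0 with H > 0: 0.192 - 0.0443P = 0, so P* = 0.192/0.0443 = 4.33.

H* ≈ 25.4, P* ≈ 4.33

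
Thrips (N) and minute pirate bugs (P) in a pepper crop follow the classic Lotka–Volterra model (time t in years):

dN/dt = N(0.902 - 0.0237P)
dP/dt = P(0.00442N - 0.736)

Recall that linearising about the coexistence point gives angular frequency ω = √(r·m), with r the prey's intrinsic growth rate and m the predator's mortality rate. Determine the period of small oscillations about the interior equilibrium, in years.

Here r = 0.902 and m = 0.736, so r·m = 0.664.
ω = √0.664 = 0.815 per year, hence T = 2π/ω ≈ 7.71 years.

T ≈ 7.71 years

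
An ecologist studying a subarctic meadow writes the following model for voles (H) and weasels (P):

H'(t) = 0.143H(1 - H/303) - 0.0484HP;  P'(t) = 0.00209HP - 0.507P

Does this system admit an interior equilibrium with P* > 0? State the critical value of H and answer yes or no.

Threshold H = 243; K > 243, so yes, the predator persists.

The predator equation gives dP/dt > 0 only when H > 0.507/0.00209 = 243.
Without the predator, H → K = 303. Since 303 > 243, the predator can invade and persist.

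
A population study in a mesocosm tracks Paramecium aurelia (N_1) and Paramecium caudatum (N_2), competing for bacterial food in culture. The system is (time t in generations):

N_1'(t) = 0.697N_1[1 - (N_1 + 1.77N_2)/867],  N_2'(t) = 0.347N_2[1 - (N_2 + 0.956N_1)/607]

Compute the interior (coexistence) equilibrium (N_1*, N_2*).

N_1* ≈ 300, N_2* ≈ 321

Setting both brackets to zero gives the nullclines N_1 + 1.77N_2 = 867 and 0.956N_1 + N_2 = 607.
Substituting N_2 = 607 - 0.956N_1 into the first: N_1(1 - 1.77·0.956) = 867 - 1.77·607.
So N_1* = -207/-0.692 = 300, and then N_2* = 607 - 0.956·300 = 321.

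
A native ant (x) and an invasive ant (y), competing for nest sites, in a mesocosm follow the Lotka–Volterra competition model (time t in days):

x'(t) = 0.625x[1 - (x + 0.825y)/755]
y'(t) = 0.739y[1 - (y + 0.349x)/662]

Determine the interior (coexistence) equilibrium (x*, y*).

Setting both brackets to zero gives the nullclines x + 0.825y = 755 and 0.349x + y = 662.
Substituting y = 662 - 0.349x into the first: x(1 - 0.825·0.349) = 755 - 0.825·662.
So x* = 209/0.712 = 293, and then y* = 662 - 0.349·293 = 560.

x* ≈ 293, y* ≈ 560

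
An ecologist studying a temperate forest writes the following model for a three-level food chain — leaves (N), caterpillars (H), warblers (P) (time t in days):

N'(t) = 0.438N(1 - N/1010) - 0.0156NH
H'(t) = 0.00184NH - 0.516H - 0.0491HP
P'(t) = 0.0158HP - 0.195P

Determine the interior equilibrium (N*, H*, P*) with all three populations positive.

From dP/dt = 0: 0.0158H* = 0.195, so H* = 12.3.
From dN/dt = 0: 0.438(1 - N*/1010) = 0.0156·12.3, giving N* = 1010·(1 - 0.44) = 566.
From dH/dt = 0: 0.00184·566 - 0.516 = 0.0491P*, so P* = 0.526/0.0491 = 10.7.

N* ≈ 566, H* ≈ 12.3, P* ≈ 10.7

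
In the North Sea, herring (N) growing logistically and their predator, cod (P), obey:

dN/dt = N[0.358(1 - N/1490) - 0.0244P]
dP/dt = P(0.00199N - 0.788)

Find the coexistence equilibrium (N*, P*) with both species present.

N* ≈ 396, P* ≈ 10.8

From dP/dt = 0 with P > 0: 0.00199N* = 0.788, so N* = 396.
Substitute into dN/dt = 0: 0.358(1 - 396/1490) = 0.0244P*.
The bracket is 0.734, giving P* = 0.263/0.0244 = 10.8.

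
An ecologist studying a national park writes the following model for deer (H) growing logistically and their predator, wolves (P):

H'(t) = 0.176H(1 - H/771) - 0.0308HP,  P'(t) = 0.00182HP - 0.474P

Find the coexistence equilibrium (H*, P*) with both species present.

From dP/dt = 0 with P > 0: 0.00182H* = 0.474, so H* = 260.
Substitute into dH/dt = 0: 0.176(1 - 260/771) = 0.0308P*.
The bracket is 0.662, giving P* = 0.117/0.0308 = 3.78.

H* ≈ 260, P* ≈ 3.78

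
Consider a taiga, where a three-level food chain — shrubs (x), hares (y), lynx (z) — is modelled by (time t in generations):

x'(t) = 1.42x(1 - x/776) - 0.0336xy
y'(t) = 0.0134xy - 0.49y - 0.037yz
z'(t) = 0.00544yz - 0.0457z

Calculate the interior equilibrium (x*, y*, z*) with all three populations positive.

x* ≈ 622, y* ≈ 8.4, z* ≈ 212

From dz/dt = 0: 0.00544y* = 0.0457, so y* = 8.4.
From dx/dt = 0: 1.42(1 - x*/776) = 0.0336·8.4, giving x* = 776·(1 - 0.199) = 622.
From dy/dt = 0: 0.0134·622 - 0.49 = 0.037z*, so z* = 7.84/0.037 = 212.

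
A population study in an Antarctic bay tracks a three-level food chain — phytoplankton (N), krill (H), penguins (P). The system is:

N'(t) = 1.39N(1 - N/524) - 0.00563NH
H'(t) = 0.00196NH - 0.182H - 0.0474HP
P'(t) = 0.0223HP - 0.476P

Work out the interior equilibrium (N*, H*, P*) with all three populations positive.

From dP/dt = 0: 0.0223H* = 0.476, so H* = 21.3.
From dN/dt = 0: 1.39(1 - N*/524) = 0.00563·21.3, giving N* = 524·(1 - 0.0865) = 479.
From dH/dt = 0: 0.00196·479 - 0.182 = 0.0474P*, so P* = 0.756/0.0474 = 16.

N* ≈ 479, H* ≈ 21.3, P* ≈ 16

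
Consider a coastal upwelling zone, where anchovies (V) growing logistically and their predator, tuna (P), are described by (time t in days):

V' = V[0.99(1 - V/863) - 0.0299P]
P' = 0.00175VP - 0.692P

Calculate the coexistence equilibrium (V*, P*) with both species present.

From dP/dt = 0 with P > 0: 0.00175V* = 0.692, so V* = 395.
Substitute into dV/dt = 0: 0.99(1 - 395/863) = 0.0299P*.
The bracket is 0.542, giving P* = 0.536/0.0299 = 17.9.

V* ≈ 395, P* ≈ 17.9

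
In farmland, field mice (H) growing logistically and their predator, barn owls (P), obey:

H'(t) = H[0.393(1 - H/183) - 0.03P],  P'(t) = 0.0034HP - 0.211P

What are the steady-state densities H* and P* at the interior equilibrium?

From dP/dt = 0 with P > 0: 0.0034H* = 0.211, so H* = 62.1.
Substitute into dH/dt = 0: 0.393(1 - 62.1/183) = 0.03P*.
The bracket is 0.661, giving P* = 0.26/0.03 = 8.66.

H* ≈ 62.1, P* ≈ 8.66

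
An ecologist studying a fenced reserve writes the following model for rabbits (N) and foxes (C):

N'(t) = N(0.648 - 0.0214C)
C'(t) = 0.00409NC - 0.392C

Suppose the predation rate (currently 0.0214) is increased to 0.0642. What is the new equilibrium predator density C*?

At the interior fixed point, setting dN/dt = 0 with N > 0 fixes C* = (prey growth rate)/(NC coefficient) — independent of the other coefficients.
With the change, C* = 0.648/0.0642 = 10.1; it falls from 30.3.

C* ≈ 10.1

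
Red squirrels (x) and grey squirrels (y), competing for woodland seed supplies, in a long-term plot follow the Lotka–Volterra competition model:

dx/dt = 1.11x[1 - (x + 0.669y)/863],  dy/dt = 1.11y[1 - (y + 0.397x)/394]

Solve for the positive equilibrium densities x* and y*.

Setting both brackets to zero gives the nullclines x + 0.669y = 863 and 0.397x + y = 394.
Substituting y = 394 - 0.397x into the first: x(1 - 0.669·0.397) = 863 - 0.669·394.
So x* = 599/0.734 = 816, and then y* = 394 - 0.397·816 = 70.

x* ≈ 816, y* ≈ 70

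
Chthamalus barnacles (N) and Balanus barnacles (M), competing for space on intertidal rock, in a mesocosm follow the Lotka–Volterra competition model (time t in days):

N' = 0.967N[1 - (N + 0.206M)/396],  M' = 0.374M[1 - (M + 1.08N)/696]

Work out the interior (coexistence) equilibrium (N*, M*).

Setting both brackets to zero gives the nullclines N + 0.206M = 396 and 1.08N + M = 696.
Substituting M = 696 - 1.08N into the first: N(1 - 0.206·1.08) = 396 - 0.206·696.
So N* = 253/0.778 = 325, and then M* = 696 - 1.08·325 = 345.

N* ≈ 325, M* ≈ 345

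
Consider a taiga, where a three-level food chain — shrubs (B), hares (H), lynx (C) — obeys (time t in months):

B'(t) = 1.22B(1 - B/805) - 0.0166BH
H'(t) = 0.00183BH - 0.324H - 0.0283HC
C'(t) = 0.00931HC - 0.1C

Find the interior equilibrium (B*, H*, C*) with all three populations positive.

B* ≈ 687, H* ≈ 10.7, C* ≈ 33

From dC/dt = 0: 0.00931H* = 0.1, so H* = 10.7.
From dB/dt = 0: 1.22(1 - B*/805) = 0.0166·10.7, giving B* = 805·(1 - 0.146) = 687.
From dH/dt = 0: 0.00183·687 - 0.324 = 0.0283C*, so C* = 0.934/0.0283 = 33.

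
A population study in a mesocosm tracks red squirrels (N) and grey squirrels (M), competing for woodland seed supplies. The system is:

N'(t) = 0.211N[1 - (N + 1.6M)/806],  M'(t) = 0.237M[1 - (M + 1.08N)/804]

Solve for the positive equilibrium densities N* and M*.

Setting both brackets to zero gives the nullclines N + 1.6M = 806 and 1.08N + M = 804.
Substituting M = 804 - 1.08N into the first: N(1 - 1.6·1.08) = 806 - 1.6·804.
So N* = -480/-0.728 = 660, and then M* = 804 - 1.08·660 = 91.3.

N* ≈ 660, M* ≈ 91.3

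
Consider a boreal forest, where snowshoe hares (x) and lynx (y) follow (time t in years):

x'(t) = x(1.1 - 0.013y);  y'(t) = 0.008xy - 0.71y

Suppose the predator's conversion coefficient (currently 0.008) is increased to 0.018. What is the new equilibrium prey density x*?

x* ≈ 39.4

At the interior fixed point, setting dy/dt = 0 with y > 0 fixes x* = (predator death rate)/(xy coefficient) — independent of the other coefficients.
With the change, x* = 0.71/0.018 = 39.4; it falls from 88.8.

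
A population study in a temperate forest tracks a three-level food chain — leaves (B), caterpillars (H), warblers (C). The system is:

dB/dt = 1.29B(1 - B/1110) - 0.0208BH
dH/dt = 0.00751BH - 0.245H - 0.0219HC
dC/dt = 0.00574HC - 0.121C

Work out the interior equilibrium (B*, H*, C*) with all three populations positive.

B* ≈ 733, H* ≈ 21.1, C* ≈ 240

From dC/dt = 0: 0.00574H* = 0.121, so H* = 21.1.
From dB/dt = 0: 1.29(1 - B*/1110) = 0.0208·21.1, giving B* = 1110·(1 - 0.34) = 733.
From dH/dt = 0: 0.00751·733 - 0.245 = 0.0219C*, so C* = 5.26/0.0219 = 240.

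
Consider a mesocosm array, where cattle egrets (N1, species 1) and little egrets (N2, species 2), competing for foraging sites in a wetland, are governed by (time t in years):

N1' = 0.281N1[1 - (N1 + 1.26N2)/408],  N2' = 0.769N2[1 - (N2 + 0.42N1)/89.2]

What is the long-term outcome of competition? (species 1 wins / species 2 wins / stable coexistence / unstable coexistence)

species 1 excludes species 2

Compare the nullcline intercepts: K1/α12 = 408/1.26 = 324 > K2 = 89.2; K2/α21 = 89.2/0.42 = 212 < K1 = 408.
Since the inequalities point opposite ways, species 1 can invade but species 2 cannot.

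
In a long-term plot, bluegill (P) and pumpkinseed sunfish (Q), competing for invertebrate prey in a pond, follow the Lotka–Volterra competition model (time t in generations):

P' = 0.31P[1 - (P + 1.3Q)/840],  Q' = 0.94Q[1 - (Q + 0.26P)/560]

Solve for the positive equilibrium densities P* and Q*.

Setting both brackets to zero gives the nullclines P + 1.3Q = 840 and 0.26P + Q = 560.
Substituting Q = 560 - 0.26P into the first: P(1 - 1.3·0.26) = 840 - 1.3·560.
So P* = 112/0.662 = 169, and then Q* = 560 - 0.26·169 = 516.

P* ≈ 169, Q* ≈ 516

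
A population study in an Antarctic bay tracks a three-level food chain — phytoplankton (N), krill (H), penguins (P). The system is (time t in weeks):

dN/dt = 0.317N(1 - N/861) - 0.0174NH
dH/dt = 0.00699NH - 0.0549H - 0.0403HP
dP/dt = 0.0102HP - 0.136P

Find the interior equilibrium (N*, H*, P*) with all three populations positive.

From dP/dt = 0: 0.0102H* = 0.136, so H* = 13.3.
From dN/dt = 0: 0.317(1 - N*/861) = 0.0174·13.3, giving N* = 861·(1 - 0.732) = 231.
From dH/dt = 0: 0.00699·231 - 0.0549 = 0.0403P*, so P* = 1.56/0.0403 = 38.7.

N* ≈ 231, H* ≈ 13.3, P* ≈ 38.7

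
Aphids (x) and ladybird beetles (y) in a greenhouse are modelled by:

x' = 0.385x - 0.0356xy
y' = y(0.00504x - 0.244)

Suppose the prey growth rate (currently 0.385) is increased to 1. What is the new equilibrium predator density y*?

y* ≈ 28.1

At the interior fixed point, setting dx/dt = 0 with x > 0 fixes y* = (prey growth rate)/(xy coefficient) — independent of the other coefficients.
With the change, y* = 1/0.0356 = 28.1; it rises from 10.8.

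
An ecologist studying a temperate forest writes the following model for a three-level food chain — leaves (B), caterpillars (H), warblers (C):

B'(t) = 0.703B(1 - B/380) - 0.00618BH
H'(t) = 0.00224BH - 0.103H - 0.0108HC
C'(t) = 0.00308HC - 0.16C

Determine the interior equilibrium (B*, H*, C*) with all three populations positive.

From dC/dt = 0: 0.00308H* = 0.16, so H* = 51.9.
From dB/dt = 0: 0.703(1 - B*/380) = 0.00618·51.9, giving B* = 380·(1 - 0.457) = 206.
From dH/dt = 0: 0.00224·206 - 0.103 = 0.0108C*, so C* = 0.359/0.0108 = 33.3.

B* ≈ 206, H* ≈ 51.9, C* ≈ 33.3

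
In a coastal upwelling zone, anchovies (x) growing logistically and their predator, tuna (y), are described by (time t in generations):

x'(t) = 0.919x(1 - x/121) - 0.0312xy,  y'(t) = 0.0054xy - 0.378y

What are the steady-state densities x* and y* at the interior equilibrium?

x* ≈ 70, y* ≈ 12.4

From dy/dt = 0 with y > 0: 0.0054x* = 0.378, so x* = 70.
Substitute into dx/dt = 0: 0.919(1 - 70/121) = 0.0312y*.
The bracket is 0.421, giving y* = 0.387/0.0312 = 12.4.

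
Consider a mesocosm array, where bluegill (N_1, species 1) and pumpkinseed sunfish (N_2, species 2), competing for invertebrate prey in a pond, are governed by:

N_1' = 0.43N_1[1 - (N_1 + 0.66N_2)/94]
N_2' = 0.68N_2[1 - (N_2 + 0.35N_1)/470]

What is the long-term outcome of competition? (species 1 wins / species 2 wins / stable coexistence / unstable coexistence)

species 2 excludes species 1

Compare the nullcline intercepts: K1/α12 = 94/0.66 = 142 < K2 = 470; K2/α21 = 470/0.35 = 1340 > K1 = 94.
Since the inequalities point opposite ways, species 2 can invade but species 1 cannot.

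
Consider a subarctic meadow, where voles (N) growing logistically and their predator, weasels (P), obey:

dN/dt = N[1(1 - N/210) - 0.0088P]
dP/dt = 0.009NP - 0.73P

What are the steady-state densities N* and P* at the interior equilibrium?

From dP/dt = 0 with P > 0: 0.009N* = 0.73, so N* = 81.1.
Substitute into dN/dt = 0: 1(1 - 81.1/210) = 0.0088P*.
The bracket is 0.614, giving P* = 0.614/0.0088 = 69.7.

N* ≈ 81.1, P* ≈ 69.7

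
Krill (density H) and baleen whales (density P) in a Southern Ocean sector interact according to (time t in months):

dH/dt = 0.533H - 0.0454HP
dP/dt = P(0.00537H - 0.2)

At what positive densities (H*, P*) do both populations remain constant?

H* ≈ 37.2, P* ≈ 11.7

Set dP/dt = 0 with P > 0: 0.00537H - 0.2 = 0, so H* = 0.2/0.00537 = 37.2.
Set dH/dt = 0 with H > 0: 0.533 - 0.0454P = 0, so P* = 0.533/0.0454 = 11.7.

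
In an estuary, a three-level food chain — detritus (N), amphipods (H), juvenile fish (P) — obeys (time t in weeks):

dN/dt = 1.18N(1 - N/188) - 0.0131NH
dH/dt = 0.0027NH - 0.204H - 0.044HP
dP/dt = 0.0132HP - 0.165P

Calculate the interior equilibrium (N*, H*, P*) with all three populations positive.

From dP/dt = 0: 0.0132H* = 0.165, so H* = 12.5.
From dN/dt = 0: 1.18(1 - N*/188) = 0.0131·12.5, giving N* = 188·(1 - 0.139) = 162.
From dH/dt = 0: 0.0027·162 - 0.204 = 0.044P*, so P* = 0.233/0.044 = 5.3.

N* ≈ 162, H* ≈ 12.5, P* ≈ 5.3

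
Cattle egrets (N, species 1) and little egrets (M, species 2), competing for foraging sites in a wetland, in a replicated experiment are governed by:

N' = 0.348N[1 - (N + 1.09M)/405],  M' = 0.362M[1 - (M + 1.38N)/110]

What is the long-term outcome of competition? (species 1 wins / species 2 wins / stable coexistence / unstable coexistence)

Compare the nullcline intercepts: K1/α12 = 405/1.09 = 372 > K2 = 110; K2/α21 = 110/1.38 = 79.7 < K1 = 405.
Since the inequalities point opposite ways, species 1 can invade but species 2 cannot.

species 1 excludes species 2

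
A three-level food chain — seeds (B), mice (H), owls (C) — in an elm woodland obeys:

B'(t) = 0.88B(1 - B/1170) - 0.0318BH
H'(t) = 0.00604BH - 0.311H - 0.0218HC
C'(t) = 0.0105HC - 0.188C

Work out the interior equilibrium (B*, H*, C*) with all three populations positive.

From dC/dt = 0: 0.0105H* = 0.188, so H* = 17.9.
From dB/dt = 0: 0.88(1 - B*/1170) = 0.0318·17.9, giving B* = 1170·(1 - 0.647) = 413.
From dH/dt = 0: 0.00604·413 - 0.311 = 0.0218C*, so C* = 2.18/0.0218 = 100.

B* ≈ 413, H* ≈ 17.9, C* ≈ 100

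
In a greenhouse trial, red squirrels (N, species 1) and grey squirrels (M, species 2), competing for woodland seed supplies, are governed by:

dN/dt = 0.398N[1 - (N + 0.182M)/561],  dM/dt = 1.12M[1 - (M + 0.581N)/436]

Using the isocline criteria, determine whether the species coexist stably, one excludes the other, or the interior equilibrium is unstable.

stable coexistence

Compare the nullcline intercepts: K1/α12 = 561/0.182 = 3080 > K2 = 436; K2/α21 = 436/0.581 = 750 > K1 = 561.
Since both inequalities hold, each species can invade when rare, so the interior equilibrium is stable.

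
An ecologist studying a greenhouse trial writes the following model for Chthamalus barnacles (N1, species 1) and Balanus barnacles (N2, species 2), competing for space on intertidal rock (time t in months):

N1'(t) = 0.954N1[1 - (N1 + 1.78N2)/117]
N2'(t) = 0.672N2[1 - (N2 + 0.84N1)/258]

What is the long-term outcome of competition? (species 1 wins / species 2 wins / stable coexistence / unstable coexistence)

Compare the nullcline intercepts: K1/α12 = 117/1.78 = 65.7 < K2 = 258; K2/α21 = 258/0.84 = 307 > K1 = 117.
Since the inequalities point opposite ways, species 2 can invade but species 1 cannot.

species 2 excludes species 1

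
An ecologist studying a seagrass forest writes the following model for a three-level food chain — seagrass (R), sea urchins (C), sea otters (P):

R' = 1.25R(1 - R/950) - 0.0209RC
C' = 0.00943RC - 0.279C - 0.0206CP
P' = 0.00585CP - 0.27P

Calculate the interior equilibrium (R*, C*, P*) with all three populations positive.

R* ≈ 217, C* ≈ 46.2, P* ≈ 85.7

From dP/dt = 0: 0.00585C* = 0.27, so C* = 46.2.
From dR/dt = 0: 1.25(1 - R*/950) = 0.0209·46.2, giving R* = 950·(1 - 0.772) = 217.
From dC/dt = 0: 0.00943·217 - 0.279 = 0.0206P*, so P* = 1.77/0.0206 = 85.7.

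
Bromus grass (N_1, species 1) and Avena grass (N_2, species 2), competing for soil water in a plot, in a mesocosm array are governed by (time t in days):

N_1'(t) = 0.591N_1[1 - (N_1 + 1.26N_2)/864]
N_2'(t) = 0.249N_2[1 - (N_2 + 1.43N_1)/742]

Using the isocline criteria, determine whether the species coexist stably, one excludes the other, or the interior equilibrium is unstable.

Compare the nullcline intercepts: K1/α12 = 864/1.26 = 686 < K2 = 742; K2/α21 = 742/1.43 = 519 < K1 = 864.
Since both are reversed, neither can invade when rare; the interior point is a saddle.

unstable coexistence (outcome depends on initial conditions)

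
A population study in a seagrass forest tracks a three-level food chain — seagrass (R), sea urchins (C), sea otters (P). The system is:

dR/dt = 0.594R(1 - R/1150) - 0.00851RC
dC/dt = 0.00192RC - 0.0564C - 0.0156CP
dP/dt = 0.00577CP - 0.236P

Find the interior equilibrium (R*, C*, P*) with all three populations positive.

From dP/dt = 0: 0.00577C* = 0.236, so C* = 40.9.
From dR/dt = 0: 0.594(1 - R*/1150) = 0.00851·40.9, giving R* = 1150·(1 - 0.586) = 476.
From dC/dt = 0: 0.00192·476 - 0.0564 = 0.0156P*, so P* = 0.858/0.0156 = 55.

R* ≈ 476, C* ≈ 40.9, P* ≈ 55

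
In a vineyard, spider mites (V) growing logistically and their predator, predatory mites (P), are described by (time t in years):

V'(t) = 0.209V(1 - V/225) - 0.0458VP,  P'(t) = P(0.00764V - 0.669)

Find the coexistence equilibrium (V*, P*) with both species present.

From dP/dt = 0 with P > 0: 0.00764V* = 0.669, so V* = 87.6.
Substitute into dV/dt = 0: 0.209(1 - 87.6/225) = 0.0458P*.
The bracket is 0.611, giving P* = 0.128/0.0458 = 2.79.

V* ≈ 87.6, P* ≈ 2.79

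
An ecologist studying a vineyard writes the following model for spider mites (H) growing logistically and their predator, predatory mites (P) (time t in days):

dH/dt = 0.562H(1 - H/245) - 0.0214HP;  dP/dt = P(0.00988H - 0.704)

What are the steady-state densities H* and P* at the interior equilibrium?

H* ≈ 71.3, P* ≈ 18.6

From dP/dt = 0 with P > 0: 0.00988H* = 0.704, so H* = 71.3.
Substitute into dH/dt = 0: 0.562(1 - 71.3/245) = 0.0214P*.
The bracket is 0.709, giving P* = 0.399/0.0214 = 18.6.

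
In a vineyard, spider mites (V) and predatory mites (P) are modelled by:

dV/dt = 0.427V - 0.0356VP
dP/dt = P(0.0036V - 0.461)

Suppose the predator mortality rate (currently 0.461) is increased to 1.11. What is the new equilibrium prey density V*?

At the interior fixed point, setting dP/dt = 0 with P > 0 fixes V* = (predator death rate)/(VP coefficient) — independent of the other coefficients.
With the change, V* = 1.11/0.0036 = 308; it rises from 128.

V* ≈ 308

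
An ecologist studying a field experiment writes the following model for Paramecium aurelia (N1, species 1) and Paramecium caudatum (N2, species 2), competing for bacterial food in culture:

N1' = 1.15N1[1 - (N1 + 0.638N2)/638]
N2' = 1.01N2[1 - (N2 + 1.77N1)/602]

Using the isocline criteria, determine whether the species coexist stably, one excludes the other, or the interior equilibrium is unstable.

species 1 excludes species 2

Compare the nullcline intercepts: K1/α12 = 638/0.638 = 1000 > K2 = 602; K2/α21 = 602/1.77 = 340 < K1 = 638.
Since the inequalities point opposite ways, species 1 can invade but species 2 cannot.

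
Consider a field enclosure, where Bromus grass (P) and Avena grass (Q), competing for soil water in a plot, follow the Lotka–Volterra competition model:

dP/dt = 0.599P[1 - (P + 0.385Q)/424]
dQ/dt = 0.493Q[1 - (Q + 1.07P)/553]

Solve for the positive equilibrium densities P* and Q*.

Setting both brackets to zero gives the nullclines P + 0.385Q = 424 and 1.07P + Q = 553.
Substituting Q = 553 - 1.07P into the first: P(1 - 0.385·1.07) = 424 - 0.385·553.
So P* = 211/0.588 = 359, and then Q* = 553 - 1.07·359 = 169.

P* ≈ 359, Q* ≈ 169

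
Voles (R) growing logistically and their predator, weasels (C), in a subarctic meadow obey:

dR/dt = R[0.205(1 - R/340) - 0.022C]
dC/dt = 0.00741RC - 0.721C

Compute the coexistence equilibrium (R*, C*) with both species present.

From dC/dt = 0 with C > 0: 0.00741R* = 0.721, so R* = 97.3.
Substitute into dR/dt = 0: 0.205(1 - 97.3/340) = 0.022C*.
The bracket is 0.714, giving C* = 0.146/0.022 = 6.65.

R* ≈ 97.3, C* ≈ 6.65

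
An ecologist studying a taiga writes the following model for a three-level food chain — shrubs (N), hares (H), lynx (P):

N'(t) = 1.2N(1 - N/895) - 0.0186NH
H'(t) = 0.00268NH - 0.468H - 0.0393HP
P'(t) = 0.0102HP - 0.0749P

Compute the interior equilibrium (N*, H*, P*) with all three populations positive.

From dP/dt = 0: 0.0102H* = 0.0749, so H* = 7.34.
From dN/dt = 0: 1.2(1 - N*/895) = 0.0186·7.34, giving N* = 895·(1 - 0.114) = 793.
From dH/dt = 0: 0.00268·793 - 0.468 = 0.0393P*, so P* = 1.66/0.0393 = 42.2.

N* ≈ 793, H* ≈ 7.34, P* ≈ 42.2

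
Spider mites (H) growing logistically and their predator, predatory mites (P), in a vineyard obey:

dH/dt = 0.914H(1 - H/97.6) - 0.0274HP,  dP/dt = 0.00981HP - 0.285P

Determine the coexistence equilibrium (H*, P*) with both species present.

H* ≈ 29.1, P* ≈ 23.4

From dP/dt = 0 with P > 0: 0.00981H* = 0.285, so H* = 29.1.
Substitute into dH/dt = 0: 0.914(1 - 29.1/97.6) = 0.0274P*.
The bracket is 0.702, giving P* = 0.642/0.0274 = 23.4.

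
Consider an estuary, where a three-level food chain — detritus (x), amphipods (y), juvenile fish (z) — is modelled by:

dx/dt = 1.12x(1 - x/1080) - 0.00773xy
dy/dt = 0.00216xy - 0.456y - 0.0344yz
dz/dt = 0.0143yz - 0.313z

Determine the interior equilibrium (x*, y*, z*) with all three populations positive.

x* ≈ 917, y* ≈ 21.9, z* ≈ 44.3

From dz/dt = 0: 0.0143y* = 0.313, so y* = 21.9.
From dx/dt = 0: 1.12(1 - x*/1080) = 0.00773·21.9, giving x* = 1080·(1 - 0.151) = 917.
From dy/dt = 0: 0.00216·917 - 0.456 = 0.0344z*, so z* = 1.52/0.0344 = 44.3.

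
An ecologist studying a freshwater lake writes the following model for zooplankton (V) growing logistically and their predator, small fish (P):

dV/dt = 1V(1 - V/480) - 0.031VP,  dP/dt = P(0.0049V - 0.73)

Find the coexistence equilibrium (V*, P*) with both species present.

From dP/dt = 0 with P > 0: 0.0049V* = 0.73, so V* = 149.
Substitute into dV/dt = 0: 1(1 - 149/480) = 0.031P*.
The bracket is 0.69, giving P* = 0.69/0.031 = 22.2.

V* ≈ 149, P* ≈ 22.2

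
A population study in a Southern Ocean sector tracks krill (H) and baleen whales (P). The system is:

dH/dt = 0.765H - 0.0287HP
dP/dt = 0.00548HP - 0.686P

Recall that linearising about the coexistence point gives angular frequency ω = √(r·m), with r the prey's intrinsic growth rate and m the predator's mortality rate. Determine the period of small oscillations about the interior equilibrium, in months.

Here r = 0.765 and m = 0.686, so r·m = 0.525.
ω = √0.525 = 0.724 per month, hence T = 2π/ω ≈ 8.67 months.

T ≈ 8.67 months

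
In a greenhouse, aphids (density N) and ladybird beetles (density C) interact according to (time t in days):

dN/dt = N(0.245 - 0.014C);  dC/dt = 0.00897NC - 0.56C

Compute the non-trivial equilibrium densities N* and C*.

N* ≈ 62.4, C* ≈ 17.5

Set dC/dt = 0 with C > 0: 0.00897N - 0.56 = 0, so N* = 0.56/0.00897 = 62.4.
Set dN/dt = 0 with N > 0: 0.245 - 0.014C = 0, so C* = 0.245/0.014 = 17.5.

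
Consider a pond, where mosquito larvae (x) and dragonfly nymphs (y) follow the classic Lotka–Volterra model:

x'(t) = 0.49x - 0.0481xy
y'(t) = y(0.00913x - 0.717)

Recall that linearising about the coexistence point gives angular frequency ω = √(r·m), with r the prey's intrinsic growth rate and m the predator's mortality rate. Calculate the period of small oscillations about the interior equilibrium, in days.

T ≈ 10.6 days

Here r = 0.49 and m = 0.717, so r·m = 0.351.
ω = √0.351 = 0.593 per day, hence T = 2π/ω ≈ 10.6 days.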